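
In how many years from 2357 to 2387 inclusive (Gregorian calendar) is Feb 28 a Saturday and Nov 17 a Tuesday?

4

Check each year's weekday for Feb 28 and Nov 17:
  2357: Thu/Sun  2358: Fri/Mon  2359: Sat/Tue ✓  2360: Sun/Thu  2361: Tue/Fri  2362: Wed/Sat  2363: Thu/Sun  2364: Fri/Tue  2365: Sun/Wed  2366: Mon/Thu  2367: Tue/Fri  2368: Wed/Sun  2369: Fri/Mon  2370: Sat/Tue ✓  …(3 more)…  2374: Thu/Sun  2375: Fri/Mon  2376: Sat/Wed  2377: Mon/Thu  2378: Tue/Fri  2379: Wed/Sat  2380: Thu/Mon  2381: Sat/Tue ✓  2382: Sun/Wed  2383: Mon/Thu  2384: Tue/Sat  2385: Thu/Sun  2386: Fri/Mon  2387: Sat/Tue ✓
Both conditions hold in: 2359, 2370, 2381, 2387 — 4.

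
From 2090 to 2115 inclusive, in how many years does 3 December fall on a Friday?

Track 3 December's weekday year by year (advancing +1, or +2 across a Feb 29):
  2090: Sun  2091: Mon (+1)  2092: Wed (+2)  2093: Thu (+1)  2094: Fri (+1) ✓
  2095: Sat (+1)  2096: Mon (+2)  2097: Tue (+1)  2098: Wed (+1)  2099: Thu (+1)
  2100: Fri (+1) ✓  2101: Sat (+1)  2102: Sun (+1)  2103: Mon (+1)  2104: Wed (+2)
  2105: Thu (+1)  2106: Fri (+1) ✓  2107: Sat (+1)  2108: Mon (+2)  2109: Tue (+1)
  2110: Wed (+1)  2111: Thu (+1)  2112: Sat (+2)  2113: Sun (+1)  2114: Mon (+1)
  2115: Tue (+1)
Friday years: 2094, 2100, 2106 — 3 in total.

3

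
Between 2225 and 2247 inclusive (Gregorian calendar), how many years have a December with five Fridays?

December has 31 days; it has five Fridays when Friday falls among the first (month-length − 28) days — i.e. when December 1 is one of Friday/Thursday/Wednesday.
December 1 by year: 2225:Thu✓ 2226:Fri✓ 2227:Sat 2228:Mon 2229:Tue 2230:Wed✓ 2231:Thu✓ 2232:Sat 2233:Sun 2234:Mon 2235:Tue 2236:Thu✓ 2237:Fri✓ 2238:Sat 2239:Sun 2240:Tue 2241:Wed✓ 2242:Thu✓ 2243:Fri✓ 2244:Sun 2245:Mon 2246:Tue 2247:Wed✓
Years with five Fridays: 2225, 2226, 2230, 2231, 2236, 2237, 2241, 2242, 2243, 2247 → 10.

10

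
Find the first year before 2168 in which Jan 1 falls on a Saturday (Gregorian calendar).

2163

Jan 1 advances by 2 weekdays after a leap year and by 1 after a common year.
2168: Jan 1 is Friday (leap).
2167: Thursday
2166: Wednesday
2165: Tuesday
2164: Sunday (leap)
2163: Saturday
2163 begins on a Saturday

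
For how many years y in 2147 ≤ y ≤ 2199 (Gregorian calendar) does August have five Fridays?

24

August has 31 days; it has five Fridays when Friday falls among the first (month-length − 28) days — i.e. when August 1 is one of Friday/Thursday/Wednesday.
August 1 by year: 2147:Tue 2148:Thu✓ 2149:Fri✓ 2150:Sat 2151:Sun 2152:Tue 2153:Wed✓ 2154:Thu✓ 2155:Fri✓ 2156:Sun 2157:Mon 2158:Tue 2159:Wed✓ 2160:Fri✓ 2161:Sat …(23 more)… 2185:Mon 2186:Tue 2187:Wed✓ 2188:Fri✓ 2189:Sat 2190:Sun 2191:Mon 2192:Wed✓ 2193:Thu✓ 2194:Fri✓ 2195:Sat 2196:Mon 2197:Tue 2198:Wed✓ 2199:Thu✓
Years with five Fridays: 2148, 2149, 2153, 2154, 2155, 2159, 2160, 2164, 2165, 2166, 2170, 2171, 2176, 2177, 2181, 2182, 2183, 2187, 2188, 2192, 2193, 2194, 2198, 2199 → 24.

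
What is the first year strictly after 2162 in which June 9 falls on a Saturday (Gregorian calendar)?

2164

From one year to the next, a fixed date's weekday advances by 1, or by 2 when a Feb 29 lies between the two dates.
2162: June 9 is Wednesday.
2163: Thursday (+1)
2164: Saturday (+2)
June 9 falls on a Saturday in 2164.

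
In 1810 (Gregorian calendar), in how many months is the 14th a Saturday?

2

Check the 14th of each month of 1810: Jan 14: Sun, Feb 14: Wed, Mar 14: Wed, Apr 14: Sat, May 14: Mon, Jun 14: Thu, Jul 14: Sat, Aug 14: Tue, Sep 14: Fri, Oct 14: Sun, Nov 14: Wed, Dec 14: Fri.
Saturday occurs in April, July — 2 months.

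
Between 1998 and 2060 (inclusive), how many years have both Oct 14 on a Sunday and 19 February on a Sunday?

Check each year's weekday for Oct 14 and 19 February:
  1998: Wed/Thu  1999: Thu/Fri  2000: Sat/Sat  2001: Sun/Mon  2002: Mon/Tue  2003: Tue/Wed  2004: Thu/Thu  2005: Fri/Sat  2006: Sat/Sun  2007: Sun/Mon  2008: Tue/Tue  2009: Wed/Thu  2010: Thu/Fri  2011: Fri/Sat  …(35 more)…  2047: Mon/Tue  2048: Wed/Wed  2049: Thu/Fri  2050: Fri/Sat  2051: Sat/Sun  2052: Mon/Mon  2053: Tue/Wed  2054: Wed/Thu  2055: Thu/Fri  2056: Sat/Sat  2057: Sun/Mon  2058: Mon/Tue  2059: Tue/Wed  2060: Thu/Thu
Both conditions hold in: 2012, 2040 — 2.

2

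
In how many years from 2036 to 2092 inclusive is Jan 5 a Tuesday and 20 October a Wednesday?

Check each year's weekday for Jan 5 and 20 October:
  2036: Sat/Mon  2037: Mon/Tue  2038: Tue/Wed ✓  2039: Wed/Thu  2040: Thu/Sat  2041: Sat/Sun  2042: Sun/Mon  2043: Mon/Tue  2044: Tue/Thu  2045: Thu/Fri  2046: Fri/Sat  2047: Sat/Sun  2048: Sun/Tue  2049: Tue/Wed ✓  …(29 more)…  2079: Thu/Fri  2080: Fri/Sun  2081: Sun/Mon  2082: Mon/Tue  2083: Tue/Wed ✓  2084: Wed/Fri  2085: Fri/Sat  2086: Sat/Sun  2087: Sun/Mon  2088: Mon/Wed  2089: Wed/Thu  2090: Thu/Fri  2091: Fri/Sat  2092: Sat/Mon
Both conditions hold in: 2038, 2049, 2055, 2066, 2077, 2083 — 6.

6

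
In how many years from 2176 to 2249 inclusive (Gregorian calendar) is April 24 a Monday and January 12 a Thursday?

Check each year's weekday for April 24 and January 12:
  2176: Wed/Fri  2177: Thu/Sun  2178: Fri/Mon  2179: Sat/Tue  2180: Mon/Wed  2181: Tue/Fri  2182: Wed/Sat  2183: Thu/Sun  2184: Sat/Mon  2185: Sun/Wed  2186: Mon/Thu ✓  2187: Tue/Fri  2188: Thu/Sat  2189: Fri/Mon  …(46 more)…  2236: Sun/Tue  2237: Mon/Thu ✓  2238: Tue/Fri  2239: Wed/Sat  2240: Fri/Sun  2241: Sat/Tue  2242: Sun/Wed  2243: Mon/Thu ✓  2244: Wed/Fri  2245: Thu/Sun  2246: Fri/Mon  2247: Sat/Tue  2248: Mon/Wed  2249: Tue/Fri
Both conditions hold in: 2186, 2197, 2209, 2215, 2226, 2237, 2243 — 7.

7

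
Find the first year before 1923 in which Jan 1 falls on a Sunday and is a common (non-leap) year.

1922

Jan 1 advances by 2 weekdays after a leap year and by 1 after a common year.
1923: Jan 1 is Monday.
1922: Sunday
1922 begins on a Sunday and is a common year.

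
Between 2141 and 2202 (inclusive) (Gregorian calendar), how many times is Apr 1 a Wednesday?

9

Track Apr 1's weekday year by year (advancing +1, or +2 across a Feb 29):
  2141: Sat  2142: Sun (+1)  2143: Mon (+1)  2144: Wed (+2) ✓  2145: Thu (+1)
  2146: Fri (+1)  2147: Sat (+1)  2148: Mon (+2)  2149: Tue (+1)  2150: Wed (+1) ✓
  2151: Thu (+1)  2152: Sat (+2)  2153: Sun (+1)  2154: Mon (+1)  … (34 more years) …
  2189: Wed (+1) ✓  2190: Thu (+1)  2191: Fri (+1)  2192: Sun (+2)  2193: Mon (+1)
  2194: Tue (+1)  2195: Wed (+1) ✓  2196: Fri (+2)  2197: Sat (+1)  2198: Sun (+1)
  2199: Mon (+1)  2200: Tue (+1)  2201: Wed (+1) ✓  2202: Thu (+1)
Wednesday years: 2144, 2150, 2161, 2167, 2172, 2178, 2189, 2195, 2201 — 9 in total.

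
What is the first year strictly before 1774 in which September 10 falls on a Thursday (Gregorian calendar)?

From one year to the next, a fixed date's weekday advances by 1, or by 2 when a Feb 29 lies between the two dates.
1774: September 10 is Saturday.
1773: Friday (−1)
1772: Thursday (−1)
September 10 falls on a Thursday in 1772.

1772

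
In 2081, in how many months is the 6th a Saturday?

Check the 6th of each month of 2081: Jan 6: Mon, Feb 6: Thu, Mar 6: Thu, Apr 6: Sun, May 6: Tue, Jun 6: Fri, Jul 6: Sun, Aug 6: Wed, Sep 6: Sat, Oct 6: Mon, Nov 6: Thu, Dec 6: Sat.
Saturday occurs in September, December — 2 months.

2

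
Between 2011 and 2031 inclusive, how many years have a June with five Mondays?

6

June has 30 days; it has five Mondays when Monday falls among the first (month-length − 28) days — i.e. when June 1 is one of Monday/Sunday.
June 1 by year: 2011:Wed 2012:Fri 2013:Sat 2014:Sun✓ 2015:Mon✓ 2016:Wed 2017:Thu 2018:Fri 2019:Sat 2020:Mon✓ 2021:Tue 2022:Wed 2023:Thu 2024:Sat 2025:Sun✓ 2026:Mon✓ 2027:Tue 2028:Thu 2029:Fri 2030:Sat 2031:Sun✓
Years with five Mondays: 2014, 2015, 2020, 2025, 2026, 2031 → 6.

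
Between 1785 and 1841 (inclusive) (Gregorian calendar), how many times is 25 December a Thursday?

8

Track 25 December's weekday year by year (advancing +1, or +2 across a Feb 29):
  1785: Sun  1786: Mon (+1)  1787: Tue (+1)  1788: Thu (+2) ✓  1789: Fri (+1)
  1790: Sat (+1)  1791: Sun (+1)  1792: Tue (+2)  1793: Wed (+1)  1794: Thu (+1) ✓
  1795: Fri (+1)  1796: Sun (+2)  1797: Mon (+1)  1798: Tue (+1)  … (29 more years) …
  1828: Thu (+2) ✓  1829: Fri (+1)  1830: Sat (+1)  1831: Sun (+1)  1832: Tue (+2)
  1833: Wed (+1)  1834: Thu (+1) ✓  1835: Fri (+1)  1836: Sun (+2)  1837: Mon (+1)
  1838: Tue (+1)  1839: Wed (+1)  1840: Fri (+2)  1841: Sat (+1)
Thursday years: 1788, 1794, 1800, 1806, 1817, 1823, 1828, 1834 — 8 in total.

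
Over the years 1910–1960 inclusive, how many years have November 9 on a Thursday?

Track November 9's weekday year by year (advancing +1, or +2 across a Feb 29):
  1910: Wed  1911: Thu (+1) ✓  1912: Sat (+2)  1913: Sun (+1)  1914: Mon (+1)
  1915: Tue (+1)  1916: Thu (+2) ✓  1917: Fri (+1)  1918: Sat (+1)  1919: Sun (+1)
  1920: Tue (+2)  1921: Wed (+1)  1922: Thu (+1) ✓  1923: Fri (+1)  … (23 more years) …
  1947: Sun (+1)  1948: Tue (+2)  1949: Wed (+1)  1950: Thu (+1) ✓  1951: Fri (+1)
  1952: Sun (+2)  1953: Mon (+1)  1954: Tue (+1)  1955: Wed (+1)  1956: Fri (+2)
  1957: Sat (+1)  1958: Sun (+1)  1959: Mon (+1)  1960: Wed (+2)
Thursday years: 1911, 1916, 1922, 1933, 1939, 1944, 1950 — 7 in total.

7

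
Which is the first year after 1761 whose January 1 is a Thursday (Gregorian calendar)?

Jan 1 advances by 2 weekdays after a leap year and by 1 after a common year.
1761: Jan 1 is Thursday.
1762: Friday
1763: Saturday
1764: Sunday (leap)
1765: Tuesday
1766: Wednesday
1767: Thursday
1767 begins on a Thursday

1767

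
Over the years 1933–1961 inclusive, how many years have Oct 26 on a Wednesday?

4

Track Oct 26's weekday year by year (advancing +1, or +2 across a Feb 29):
  1933: Thu  1934: Fri (+1)  1935: Sat (+1)  1936: Mon (+2)  1937: Tue (+1)
  1938: Wed (+1) ✓  1939: Thu (+1)  1940: Sat (+2)  1941: Sun (+1)  1942: Mon (+1)
  1943: Tue (+1)  1944: Thu (+2)  1945: Fri (+1)  1946: Sat (+1)  1947: Sun (+1)
  1948: Tue (+2)  1949: Wed (+1) ✓  1950: Thu (+1)  1951: Fri (+1)  1952: Sun (+2)
  1953: Mon (+1)  1954: Tue (+1)  1955: Wed (+1) ✓  1956: Fri (+2)  1957: Sat (+1)
  1958: Sun (+1)  1959: Mon (+1)  1960: Wed (+2) ✓  1961: Thu (+1)
Wednesday years: 1938, 1949, 1955, 1960 — 4 in total.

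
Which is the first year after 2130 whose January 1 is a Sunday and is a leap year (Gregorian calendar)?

2136

Jan 1 advances by 2 weekdays after a leap year and by 1 after a common year.
2130: Jan 1 is Sunday.
2131: Monday
2132: Tuesday (leap)
2133: Thursday
2134: Friday
2135: Saturday
2136: Sunday (leap)
2136 begins on a Sunday and is a leap year.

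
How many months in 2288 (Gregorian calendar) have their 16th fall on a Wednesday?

Check the 16th of each month of 2288: Jan 16: Mon, Feb 16: Thu, Mar 16: Fri, Apr 16: Mon, May 16: Wed, Jun 16: Sat, Jul 16: Mon, Aug 16: Thu, Sep 16: Sun, Oct 16: Tue, Nov 16: Fri, Dec 16: Sun.
Wednesday occurs in May — 1 month.

1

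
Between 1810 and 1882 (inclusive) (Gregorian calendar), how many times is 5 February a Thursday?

10

Track 5 February's weekday year by year (advancing +1, or +2 across a Feb 29):
  1810: Mon  1811: Tue (+1)  1812: Wed (+1)  1813: Fri (+2)  1814: Sat (+1)
  1815: Sun (+1)  1816: Mon (+1)  1817: Wed (+2)  1818: Thu (+1) ✓  1819: Fri (+1)
  1820: Sat (+1)  1821: Mon (+2)  1822: Tue (+1)  1823: Wed (+1)  … (45 more years) …
  1869: Fri (+2)  1870: Sat (+1)  1871: Sun (+1)  1872: Mon (+1)  1873: Wed (+2)
  1874: Thu (+1) ✓  1875: Fri (+1)  1876: Sat (+1)  1877: Mon (+2)  1878: Tue (+1)
  1879: Wed (+1)  1880: Thu (+1) ✓  1881: Sat (+2)  1882: Sun (+1)
Thursday years: 1818, 1824, 1829, 1835, 1846, 1852, 1857, 1863, 1874, 1880 — 10 in total.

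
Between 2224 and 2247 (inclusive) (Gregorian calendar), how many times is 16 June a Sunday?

3

Track 16 June's weekday year by year (advancing +1, or +2 across a Feb 29):
  2224: Wed  2225: Thu (+1)  2226: Fri (+1)  2227: Sat (+1)  2228: Mon (+2)
  2229: Tue (+1)  2230: Wed (+1)  2231: Thu (+1)  2232: Sat (+2)  2233: Sun (+1) ✓
  2234: Mon (+1)  2235: Tue (+1)  2236: Thu (+2)  2237: Fri (+1)  2238: Sat (+1)
  2239: Sun (+1) ✓  2240: Tue (+2)  2241: Wed (+1)  2242: Thu (+1)  2243: Fri (+1)
  2244: Sun (+2) ✓  2245: Mon (+1)  2246: Tue (+1)  2247: Wed (+1)
Sunday years: 2233, 2239, 2244 — 3 in total.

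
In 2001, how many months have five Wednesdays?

4

A month of length L has five Wednesdays iff its first Wednesday is on day ≤ L−28 (so day 1–3 in a 31-day month, 1–2 in a 30-day month, day 1 in a leap February).
Checking each month of 2001: Jan starts Mon (31d) ✓; Feb starts Thu (28d); Mar starts Thu (31d); Apr starts Sun (30d); May starts Tue (31d) ✓; Jun starts Fri (30d); Jul starts Sun (31d); Aug starts Wed (31d) ✓; Sep starts Sat (30d); Oct starts Mon (31d) ✓; Nov starts Thu (30d); Dec starts Sat (31d).
Five-Wednesday months: January, May, August, October → 4.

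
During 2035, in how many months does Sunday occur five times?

A month of length L has five Sundays iff its first Sunday is on day ≤ L−28 (so day 1–3 in a 31-day month, 1–2 in a 30-day month, day 1 in a leap February).
Checking each month of 2035: Jan starts Mon (31d); Feb starts Thu (28d); Mar starts Thu (31d); Apr starts Sun (30d) ✓; May starts Tue (31d); Jun starts Fri (30d); Jul starts Sun (31d) ✓; Aug starts Wed (31d); Sep starts Sat (30d) ✓; Oct starts Mon (31d); Nov starts Thu (30d); Dec starts Sat (31d) ✓.
Five-Sunday months: April, July, September, December → 4.

4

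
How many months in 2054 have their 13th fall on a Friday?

3

Check the 13th of each month of 2054: Jan 13: Tue, Feb 13: Fri, Mar 13: Fri, Apr 13: Mon, May 13: Wed, Jun 13: Sat, Jul 13: Mon, Aug 13: Thu, Sep 13: Sun, Oct 13: Tue, Nov 13: Fri, Dec 13: Sun.
Friday occurs in February, March, November — 3 months.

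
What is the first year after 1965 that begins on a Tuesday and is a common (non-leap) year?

1974

Jan 1 advances by 2 weekdays after a leap year and by 1 after a common year.
1965: Jan 1 is Friday.
1966: Saturday
1967: Sunday
1968: Monday (leap)
1969: Wednesday
1970: Thursday
1971: Friday
1972: Saturday (leap)
1973: Monday
1974: Tuesday
1974 begins on a Tuesday and is a common year.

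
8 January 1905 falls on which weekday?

Sunday

January 1, 1905 is a Sunday.
January 8 is day 8 of the year, i.e. 7 days after Jan 1.
7 mod 7 = 0, so advance 0 weekdays from Sunday: Sunday.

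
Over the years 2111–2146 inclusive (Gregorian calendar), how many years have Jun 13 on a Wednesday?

5

Track Jun 13's weekday year by year (advancing +1, or +2 across a Feb 29):
  2111: Sat  2112: Mon (+2)  2113: Tue (+1)  2114: Wed (+1) ✓  2115: Thu (+1)
  2116: Sat (+2)  2117: Sun (+1)  2118: Mon (+1)  2119: Tue (+1)  2120: Thu (+2)
  2121: Fri (+1)  2122: Sat (+1)  2123: Sun (+1)  2124: Tue (+2)  … (8 more years) …
  2133: Sat (+1)  2134: Sun (+1)  2135: Mon (+1)  2136: Wed (+2) ✓  2137: Thu (+1)
  2138: Fri (+1)  2139: Sat (+1)  2140: Mon (+2)  2141: Tue (+1)  2142: Wed (+1) ✓
  2143: Thu (+1)  2144: Sat (+2)  2145: Sun (+1)  2146: Mon (+1)
Wednesday years: 2114, 2125, 2131, 2136, 2142 — 5 in total.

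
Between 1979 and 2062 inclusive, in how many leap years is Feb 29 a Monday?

3

Leap years in 1979–2062: 21 of them.
Feb 29 weekday advances by 5 (mod 7) from one leap year to the next four years later (or differs when a century non-leap intervenes).
Leap-day weekdays: 1980:Fri 1984:Wed 1988:Mon✓ 1992:Sat 1996:Thu 2000:Tue 2004:Sun 2008:Fri 2012:Wed 2016:Mon✓ 2020:Sat 2024:Thu 2028:Tue 2032:Sun 2036:Fri 2040:Wed 2044:Mon✓ 2048:Sat 2052:Thu 2056:Tue 2060:Sun
Monday: 1988, 2016, 2044 → 3.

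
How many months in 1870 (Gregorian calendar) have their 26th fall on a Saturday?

3

Check the 26th of each month of 1870: Jan 26: Wed, Feb 26: Sat, Mar 26: Sat, Apr 26: Tue, May 26: Thu, Jun 26: Sun, Jul 26: Tue, Aug 26: Fri, Sep 26: Mon, Oct 26: Wed, Nov 26: Sat, Dec 26: Mon.
Saturday occurs in February, March, November — 3 months.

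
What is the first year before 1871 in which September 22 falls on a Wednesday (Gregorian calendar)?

1869

From one year to the next, a fixed date's weekday advances by 1, or by 2 when a Feb 29 lies between the two dates.
1871: September 22 is Friday.
1870: Thursday (−1)
1869: Wednesday (−1)
September 22 falls on a Wednesday in 1869.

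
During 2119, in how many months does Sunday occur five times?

5

A month of length L has five Sundays iff its first Sunday is on day ≤ L−28 (so day 1–3 in a 31-day month, 1–2 in a 30-day month, day 1 in a leap February).
Checking each month of 2119: Jan starts Sun (31d) ✓; Feb starts Wed (28d); Mar starts Wed (31d); Apr starts Sat (30d) ✓; May starts Mon (31d); Jun starts Thu (30d); Jul starts Sat (31d) ✓; Aug starts Tue (31d); Sep starts Fri (30d); Oct starts Sun (31d) ✓; Nov starts Wed (30d); Dec starts Fri (31d) ✓.
Five-Sunday months: January, April, July, October, December → 5.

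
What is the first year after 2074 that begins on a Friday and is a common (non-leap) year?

Jan 1 advances by 2 weekdays after a leap year and by 1 after a common year.
2074: Jan 1 is Monday.
2075: Tuesday
2076: Wednesday (leap)
2077: Friday
2077 begins on a Friday and is a common year.

2077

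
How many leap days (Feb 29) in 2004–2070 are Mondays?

2

Leap years in 2004–2070: 17 of them.
Feb 29 weekday advances by 5 (mod 7) from one leap year to the next four years later (or differs when a century non-leap intervenes).
Leap-day weekdays: 2004:Sun 2008:Fri 2012:Wed 2016:Mon✓ 2020:Sat 2024:Thu 2028:Tue 2032:Sun 2036:Fri 2040:Wed 2044:Mon✓ 2048:Sat 2052:Thu 2056:Tue 2060:Sun 2064:Fri 2068:Wed
Monday: 2016, 2044 → 2.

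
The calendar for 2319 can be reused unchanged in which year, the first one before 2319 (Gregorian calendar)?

Two years share a calendar iff Jan 1 falls on the same weekday and both are leap or both are common. 2319: Jan 1 is Wednesday, common year.
2318: Jan 1 Tuesday, common
2317: Jan 1 Monday, common
2316: Jan 1 Saturday, leap
2315: Jan 1 Friday, common
2314: Jan 1 Thursday, common
2313: Jan 1 Wednesday, common
2313 matches on both conditions.

2313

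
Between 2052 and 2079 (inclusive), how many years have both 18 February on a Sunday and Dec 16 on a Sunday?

3

Check each year's weekday for 18 February and Dec 16:
  2052: Sun/Mon  2053: Tue/Tue  2054: Wed/Wed  2055: Thu/Thu  2056: Fri/Sat  2057: Sun/Sun ✓  2058: Mon/Mon  2059: Tue/Tue  2060: Wed/Thu  2061: Fri/Fri  2062: Sat/Sat  2063: Sun/Sun ✓  2064: Mon/Tue  2065: Wed/Wed  2066: Thu/Thu  2067: Fri/Fri  2068: Sat/Sun  2069: Mon/Mon  2070: Tue/Tue  2071: Wed/Wed  2072: Thu/Fri  2073: Sat/Sat  2074: Sun/Sun ✓  2075: Mon/Mon  2076: Tue/Wed  2077: Thu/Thu  2078: Fri/Fri  2079: Sat/Sat
Both conditions hold in: 2057, 2063, 2074 — 3.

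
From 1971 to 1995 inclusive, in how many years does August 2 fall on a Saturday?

Track August 2's weekday year by year (advancing +1, or +2 across a Feb 29):
  1971: Mon  1972: Wed (+2)  1973: Thu (+1)  1974: Fri (+1)  1975: Sat (+1) ✓
  1976: Mon (+2)  1977: Tue (+1)  1978: Wed (+1)  1979: Thu (+1)  1980: Sat (+2) ✓
  1981: Sun (+1)  1982: Mon (+1)  1983: Tue (+1)  1984: Thu (+2)  1985: Fri (+1)
  1986: Sat (+1) ✓  1987: Sun (+1)  1988: Tue (+2)  1989: Wed (+1)  1990: Thu (+1)
  1991: Fri (+1)  1992: Sun (+2)  1993: Mon (+1)  1994: Tue (+1)  1995: Wed (+1)
Saturday years: 1975, 1980, 1986 — 3 in total.

3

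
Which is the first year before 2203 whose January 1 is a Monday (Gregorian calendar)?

Jan 1 advances by 2 weekdays after a leap year and by 1 after a common year.
2203: Jan 1 is Saturday.
2202: Friday
2201: Thursday
2200: Wednesday
2199: Tuesday
2198: Monday
2198 begins on a Monday

2198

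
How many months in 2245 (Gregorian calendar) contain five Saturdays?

A month of length L has five Saturdays iff its first Saturday is on day ≤ L−28 (so day 1–3 in a 31-day month, 1–2 in a 30-day month, day 1 in a leap February).
Checking each month of 2245: Jan starts Wed (31d); Feb starts Sat (28d); Mar starts Sat (31d) ✓; Apr starts Tue (30d); May starts Thu (31d) ✓; Jun starts Sun (30d); Jul starts Tue (31d); Aug starts Fri (31d) ✓; Sep starts Mon (30d); Oct starts Wed (31d); Nov starts Sat (30d) ✓; Dec starts Mon (31d).
Five-Saturday months: March, May, August, November → 4.

4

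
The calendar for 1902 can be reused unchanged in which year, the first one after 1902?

Two years share a calendar iff Jan 1 falls on the same weekday and both are leap or both are common. 1902: Jan 1 is Wednesday, common year.
1903: Jan 1 Thursday, common
1904: Jan 1 Friday, leap
1905: Jan 1 Sunday, common
1906: Jan 1 Monday, common
1907: Jan 1 Tuesday, common
1908: Jan 1 Wednesday, leap
1909: Jan 1 Friday, common
1910: Jan 1 Saturday, common
1911: Jan 1 Sunday, common
1912: Jan 1 Monday, leap
1913: Jan 1 Wednesday, common
1913 matches on both conditions.

1913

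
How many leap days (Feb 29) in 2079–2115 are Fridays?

Leap years in 2079–2115: 8 of them.
Feb 29 weekday advances by 5 (mod 7) from one leap year to the next four years later (or differs when a century non-leap intervenes).
Leap-day weekdays: 2080:Thu 2084:Tue 2088:Sun 2092:Fri✓ 2096:Wed 2104:Fri✓ 2108:Wed 2112:Mon
Friday: 2092, 2104 → 2.

2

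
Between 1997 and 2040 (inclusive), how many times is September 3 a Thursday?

Track September 3's weekday year by year (advancing +1, or +2 across a Feb 29):
  1997: Wed  1998: Thu (+1) ✓  1999: Fri (+1)  2000: Sun (+2)  2001: Mon (+1)
  2002: Tue (+1)  2003: Wed (+1)  2004: Fri (+2)  2005: Sat (+1)  2006: Sun (+1)
  2007: Mon (+1)  2008: Wed (+2)  2009: Thu (+1) ✓  2010: Fri (+1)  … (16 more years) …
  2027: Fri (+1)  2028: Sun (+2)  2029: Mon (+1)  2030: Tue (+1)  2031: Wed (+1)
  2032: Fri (+2)  2033: Sat (+1)  2034: Sun (+1)  2035: Mon (+1)  2036: Wed (+2)
  2037: Thu (+1) ✓  2038: Fri (+1)  2039: Sat (+1)  2040: Mon (+2)
Thursday years: 1998, 2009, 2015, 2020, 2026, 2037 — 6 in total.

6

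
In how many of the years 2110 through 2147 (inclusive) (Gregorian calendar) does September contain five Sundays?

10

September has 30 days; it has five Sundays when Sunday falls among the first (month-length − 28) days — i.e. when September 1 is one of Sunday/Saturday.
September 1 by year: 2110:Mon 2111:Tue 2112:Thu 2113:Fri 2114:Sat✓ 2115:Sun✓ 2116:Tue 2117:Wed 2118:Thu 2119:Fri 2120:Sun✓ 2121:Mon 2122:Tue 2123:Wed 2124:Fri …(8 more)… 2133:Tue 2134:Wed 2135:Thu 2136:Sat✓ 2137:Sun✓ 2138:Mon 2139:Tue 2140:Thu 2141:Fri 2142:Sat✓ 2143:Sun✓ 2144:Tue 2145:Wed 2146:Thu 2147:Fri
Years with five Sundays: 2114, 2115, 2120, 2125, 2126, 2131, 2136, 2137, 2142, 2143 → 10.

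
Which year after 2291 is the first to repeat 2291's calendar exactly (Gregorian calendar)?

2303

Two years share a calendar iff Jan 1 falls on the same weekday and both are leap or both are common. 2291: Jan 1 is Thursday, common year.
2292: Jan 1 Friday, leap
2293: Jan 1 Sunday, common
2294: Jan 1 Monday, common
2295: Jan 1 Tuesday, common
2296: Jan 1 Wednesday, leap
2297: Jan 1 Friday, common
2298: Jan 1 Saturday, common
2299: Jan 1 Sunday, common
2300: Jan 1 Monday, common
2301: Jan 1 Tuesday, common
2302: Jan 1 Wednesday, common
2303: Jan 1 Thursday, common
2303 matches on both conditions.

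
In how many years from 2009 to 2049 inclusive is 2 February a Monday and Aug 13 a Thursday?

5

Check each year's weekday for 2 February and Aug 13:
  2009: Mon/Thu ✓  2010: Tue/Fri  2011: Wed/Sat  2012: Thu/Mon  2013: Sat/Tue  2014: Sun/Wed  2015: Mon/Thu ✓  2016: Tue/Sat  2017: Thu/Sun  2018: Fri/Mon  2019: Sat/Tue  2020: Sun/Thu  2021: Tue/Fri  2022: Wed/Sat  …(13 more)…  2036: Sat/Wed  2037: Mon/Thu ✓  2038: Tue/Fri  2039: Wed/Sat  2040: Thu/Mon  2041: Sat/Tue  2042: Sun/Wed  2043: Mon/Thu ✓  2044: Tue/Sat  2045: Thu/Sun  2046: Fri/Mon  2047: Sat/Tue  2048: Sun/Thu  2049: Tue/Fri
Both conditions hold in: 2009, 2015, 2026, 2037, 2043 — 5.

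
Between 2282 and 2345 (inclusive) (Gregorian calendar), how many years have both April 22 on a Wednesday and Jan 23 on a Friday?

7

Check each year's weekday for April 22 and Jan 23:
  2282: Sat/Mon  2283: Sun/Tue  2284: Tue/Wed  2285: Wed/Fri ✓  2286: Thu/Sat  2287: Fri/Sun  2288: Sun/Mon  2289: Mon/Wed  2290: Tue/Thu  2291: Wed/Fri ✓  2292: Fri/Sat  2293: Sat/Mon  2294: Sun/Tue  2295: Mon/Wed  …(36 more)…  2332: Fri/Sat  2333: Sat/Mon  2334: Sun/Tue  2335: Mon/Wed  2336: Wed/Thu  2337: Thu/Sat  2338: Fri/Sun  2339: Sat/Mon  2340: Mon/Tue  2341: Tue/Thu  2342: Wed/Fri ✓  2343: Thu/Sat  2344: Sat/Sun  2345: Sun/Tue
Both conditions hold in: 2285, 2291, 2303, 2314, 2325, 2331, 2342 — 7.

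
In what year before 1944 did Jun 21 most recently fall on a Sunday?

From one year to the next, a fixed date's weekday advances by 1, or by 2 when a Feb 29 lies between the two dates.
1944: June 21 is Wednesday.
1943: Monday (−2)
1942: Sunday (−1)
Jun 21 falls on a Sunday in 1942.

1942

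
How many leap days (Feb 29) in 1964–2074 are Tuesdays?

4

Leap years in 1964–2074: 28 of them.
Feb 29 weekday advances by 5 (mod 7) from one leap year to the next four years later (or differs when a century non-leap intervenes).
Leap-day weekdays: 1964:Sat 1968:Thu 1972:Tue✓ 1976:Sun 1980:Fri 1984:Wed 1988:Mon 1992:Sat 1996:Thu 2000:Tue✓ 2004:Sun 2008:Fri 2012:Wed 2016:Mon 2020:Sat 2024:Thu 2028:Tue✓ 2032:Sun 2036:Fri 2040:Wed 2044:Mon 2048:Sat 2052:Thu 2056:Tue✓ 2060:Sun 2064:Fri 2068:Wed 2072:Mon
Tuesday: 1972, 2000, 2028, 2056 → 4.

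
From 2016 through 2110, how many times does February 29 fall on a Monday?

3

Leap years in 2016–2110: 23 of them.
Feb 29 weekday advances by 5 (mod 7) from one leap year to the next four years later (or differs when a century non-leap intervenes).
Leap-day weekdays: 2016:Mon✓ 2020:Sat 2024:Thu 2028:Tue 2032:Sun 2036:Fri 2040:Wed 2044:Mon✓ 2048:Sat 2052:Thu 2056:Tue 2060:Sun 2064:Fri 2068:Wed 2072:Mon✓ 2076:Sat 2080:Thu 2084:Tue 2088:Sun 2092:Fri 2096:Wed 2104:Fri 2108:Wed
Monday: 2016, 2044, 2072 → 3.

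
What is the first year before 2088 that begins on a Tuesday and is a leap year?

Jan 1 advances by 2 weekdays after a leap year and by 1 after a common year.
2088: Jan 1 is Thursday (leap).
2087: Wednesday
2086: Tuesday
2085: Monday
2084: Saturday (leap)
2083: Friday
2082: Thursday
2081: Wednesday
2080: Monday (leap)
2079: Sunday
2078: Saturday
2077: Friday
2076: Wednesday (leap)
2075: Tuesday
2074: Monday
2073: Sunday
2072: Friday (leap)
2071: Thursday
2070: Wednesday
2069: Tuesday
2068: Sunday (leap)
2067: Saturday
2066: Friday
2065: Thursday
2064: Tuesday (leap)
2064 begins on a Tuesday and is a leap year.

2064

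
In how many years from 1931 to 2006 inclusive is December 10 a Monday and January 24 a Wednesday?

8

Check each year's weekday for December 10 and January 24:
  1931: Thu/Sat  1932: Sat/Sun  1933: Sun/Tue  1934: Mon/Wed ✓  1935: Tue/Thu  1936: Thu/Fri  1937: Fri/Sun  1938: Sat/Mon  1939: Sun/Tue  1940: Tue/Wed  1941: Wed/Fri  1942: Thu/Sat  1943: Fri/Sun  1944: Sun/Mon  …(48 more)…  1993: Fri/Sun  1994: Sat/Mon  1995: Sun/Tue  1996: Tue/Wed  1997: Wed/Fri  1998: Thu/Sat  1999: Fri/Sun  2000: Sun/Mon  2001: Mon/Wed ✓  2002: Tue/Thu  2003: Wed/Fri  2004: Fri/Sat  2005: Sat/Mon  2006: Sun/Tue
Both conditions hold in: 1934, 1945, 1951, 1962, 1973, 1979, 1990, 2001 — 8.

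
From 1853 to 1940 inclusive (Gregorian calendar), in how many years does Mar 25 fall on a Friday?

14

Track Mar 25's weekday year by year (advancing +1, or +2 across a Feb 29):
  1853: Fri ✓  1854: Sat (+1)  1855: Sun (+1)  1856: Tue (+2)  1857: Wed (+1)
  1858: Thu (+1)  1859: Fri (+1) ✓  1860: Sun (+2)  1861: Mon (+1)  1862: Tue (+1)
  1863: Wed (+1)  1864: Fri (+2) ✓  1865: Sat (+1)  1866: Sun (+1)  … (60 more years) …
  1927: Fri (+1) ✓  1928: Sun (+2)  1929: Mon (+1)  1930: Tue (+1)  1931: Wed (+1)
  1932: Fri (+2) ✓  1933: Sat (+1)  1934: Sun (+1)  1935: Mon (+1)  1936: Wed (+2)
  1937: Thu (+1)  1938: Fri (+1) ✓  1939: Sat (+1)  1940: Mon (+2)
Friday years: 1853, 1859, 1864, 1870, 1881, 1887, 1892, 1898, 1904, 1910, 1921, 1927, 1932, 1938 — 14 in total.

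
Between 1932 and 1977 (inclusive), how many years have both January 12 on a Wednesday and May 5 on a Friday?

2

Check each year's weekday for January 12 and May 5:
  1932: Tue/Thu  1933: Thu/Fri  1934: Fri/Sat  1935: Sat/Sun  1936: Sun/Tue  1937: Tue/Wed  1938: Wed/Thu  1939: Thu/Fri  1940: Fri/Sun  1941: Sun/Mon  1942: Mon/Tue  1943: Tue/Wed  1944: Wed/Fri ✓  1945: Fri/Sat  …(18 more)…  1964: Sun/Tue  1965: Tue/Wed  1966: Wed/Thu  1967: Thu/Fri  1968: Fri/Sun  1969: Sun/Mon  1970: Mon/Tue  1971: Tue/Wed  1972: Wed/Fri ✓  1973: Fri/Sat  1974: Sat/Sun  1975: Sun/Mon  1976: Mon/Wed  1977: Wed/Thu
Both conditions hold in: 1944, 1972 — 2.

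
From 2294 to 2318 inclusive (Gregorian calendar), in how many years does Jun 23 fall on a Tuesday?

Track Jun 23's weekday year by year (advancing +1, or +2 across a Feb 29):
  2294: Sat  2295: Sun (+1)  2296: Tue (+2) ✓  2297: Wed (+1)  2298: Thu (+1)
  2299: Fri (+1)  2300: Sat (+1)  2301: Sun (+1)  2302: Mon (+1)  2303: Tue (+1) ✓
  2304: Thu (+2)  2305: Fri (+1)  2306: Sat (+1)  2307: Sun (+1)  2308: Tue (+2) ✓
  2309: Wed (+1)  2310: Thu (+1)  2311: Fri (+1)  2312: Sun (+2)  2313: Mon (+1)
  2314: Tue (+1) ✓  2315: Wed (+1)  2316: Fri (+2)  2317: Sat (+1)  2318: Sun (+1)
Tuesday years: 2296, 2303, 2308, 2314 — 4 in total.

4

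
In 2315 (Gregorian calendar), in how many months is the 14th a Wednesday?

Check the 14th of each month of 2315: Jan 14: Thu, Feb 14: Sun, Mar 14: Sun, Apr 14: Wed, May 14: Fri, Jun 14: Mon, Jul 14: Wed, Aug 14: Sat, Sep 14: Tue, Oct 14: Thu, Nov 14: Sun, Dec 14: Tue.
Wednesday occurs in April, July — 2 months.

2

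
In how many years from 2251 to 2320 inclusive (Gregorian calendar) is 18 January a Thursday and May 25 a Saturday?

2

Check each year's weekday for 18 January and May 25:
  2251: Sat/Sun  2252: Sun/Tue  2253: Tue/Wed  2254: Wed/Thu  2255: Thu/Fri  2256: Fri/Sun  2257: Sun/Mon  2258: Mon/Tue  2259: Tue/Wed  2260: Wed/Fri  2261: Fri/Sat  2262: Sat/Sun  2263: Sun/Mon  2264: Mon/Wed  …(42 more)…  2307: Fri/Sat  2308: Sat/Mon  2309: Mon/Tue  2310: Tue/Wed  2311: Wed/Thu  2312: Thu/Sat ✓  2313: Sat/Sun  2314: Sun/Mon  2315: Mon/Tue  2316: Tue/Thu  2317: Thu/Fri  2318: Fri/Sat  2319: Sat/Sun  2320: Sun/Tue
Both conditions hold in: 2272, 2312 — 2.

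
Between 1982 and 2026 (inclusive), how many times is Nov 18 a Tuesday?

6

Track Nov 18's weekday year by year (advancing +1, or +2 across a Feb 29):
  1982: Thu  1983: Fri (+1)  1984: Sun (+2)  1985: Mon (+1)  1986: Tue (+1) ✓
  1987: Wed (+1)  1988: Fri (+2)  1989: Sat (+1)  1990: Sun (+1)  1991: Mon (+1)
  1992: Wed (+2)  1993: Thu (+1)  1994: Fri (+1)  1995: Sat (+1)  … (17 more years) …
  2013: Mon (+1)  2014: Tue (+1) ✓  2015: Wed (+1)  2016: Fri (+2)  2017: Sat (+1)
  2018: Sun (+1)  2019: Mon (+1)  2020: Wed (+2)  2021: Thu (+1)  2022: Fri (+1)
  2023: Sat (+1)  2024: Mon (+2)  2025: Tue (+1) ✓  2026: Wed (+1)
Tuesday years: 1986, 1997, 2003, 2008, 2014, 2025 — 6 in total.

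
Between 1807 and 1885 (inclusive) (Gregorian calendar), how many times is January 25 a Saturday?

Track January 25's weekday year by year (advancing +1, or +2 across a Feb 29):
  1807: Sun  1808: Mon (+1)  1809: Wed (+2)  1810: Thu (+1)  1811: Fri (+1)
  1812: Sat (+1) ✓  1813: Mon (+2)  1814: Tue (+1)  1815: Wed (+1)  1816: Thu (+1)
  1817: Sat (+2) ✓  1818: Sun (+1)  1819: Mon (+1)  1820: Tue (+1)  … (51 more years) …
  1872: Thu (+1)  1873: Sat (+2) ✓  1874: Sun (+1)  1875: Mon (+1)  1876: Tue (+1)
  1877: Thu (+2)  1878: Fri (+1)  1879: Sat (+1) ✓  1880: Sun (+1)  1881: Tue (+2)
  1882: Wed (+1)  1883: Thu (+1)  1884: Fri (+1)  1885: Sun (+2)
Saturday years: 1812, 1817, 1823, 1834, 1840, 1845, 1851, 1862, 1868, 1873, 1879 — 11 in total.

11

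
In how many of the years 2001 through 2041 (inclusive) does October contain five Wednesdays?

19

October has 31 days; it has five Wednesdays when Wednesday falls among the first (month-length − 28) days — i.e. when October 1 is one of Wednesday/Tuesday/Monday.
October 1 by year: 2001:Mon✓ 2002:Tue✓ 2003:Wed✓ 2004:Fri 2005:Sat 2006:Sun 2007:Mon✓ 2008:Wed✓ 2009:Thu 2010:Fri 2011:Sat 2012:Mon✓ 2013:Tue✓ 2014:Wed✓ 2015:Thu …(11 more)… 2027:Fri 2028:Sun 2029:Mon✓ 2030:Tue✓ 2031:Wed✓ 2032:Fri 2033:Sat 2034:Sun 2035:Mon✓ 2036:Wed✓ 2037:Thu 2038:Fri 2039:Sat 2040:Mon✓ 2041:Tue✓
Years with five Wednesdays: 2001, 2002, 2003, 2007, 2008, 2012, 2013, 2014, 2018, 2019, 2024, 2025, 2029, 2030, 2031, 2035, 2036, 2040, 2041 → 19.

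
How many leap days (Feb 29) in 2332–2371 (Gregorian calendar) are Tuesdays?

1

Leap years in 2332–2371: 10 of them.
Feb 29 weekday advances by 5 (mod 7) from one leap year to the next four years later (or differs when a century non-leap intervenes).
Leap-day weekdays: 2332:Mon 2336:Sat 2340:Thu 2344:Tue✓ 2348:Sun 2352:Fri 2356:Wed 2360:Mon 2364:Sat 2368:Thu
Tuesday: 2344 → 1.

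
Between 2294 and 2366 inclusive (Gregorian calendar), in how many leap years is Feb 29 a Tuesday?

2

Leap years in 2294–2366: 17 of them.
Feb 29 weekday advances by 5 (mod 7) from one leap year to the next four years later (or differs when a century non-leap intervenes).
Leap-day weekdays: 2296:Sat 2304:Mon 2308:Sat 2312:Thu 2316:Tue✓ 2320:Sun 2324:Fri 2328:Wed 2332:Mon 2336:Sat 2340:Thu 2344:Tue✓ 2348:Sun 2352:Fri 2356:Wed 2360:Mon 2364:Sat
Tuesday: 2316, 2344 → 2.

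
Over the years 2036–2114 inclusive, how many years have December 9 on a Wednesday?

Track December 9's weekday year by year (advancing +1, or +2 across a Feb 29):
  2036: Tue  2037: Wed (+1) ✓  2038: Thu (+1)  2039: Fri (+1)  2040: Sun (+2)
  2041: Mon (+1)  2042: Tue (+1)  2043: Wed (+1) ✓  2044: Fri (+2)  2045: Sat (+1)
  2046: Sun (+1)  2047: Mon (+1)  2048: Wed (+2) ✓  2049: Thu (+1)  … (51 more years) …
  2101: Fri (+1)  2102: Sat (+1)  2103: Sun (+1)  2104: Tue (+2)  2105: Wed (+1) ✓
  2106: Thu (+1)  2107: Fri (+1)  2108: Sun (+2)  2109: Mon (+1)  2110: Tue (+1)
  2111: Wed (+1) ✓  2112: Fri (+2)  2113: Sat (+1)  2114: Sun (+1)
Wednesday years: 2037, 2043, 2048, 2054, 2065, 2071, 2076, 2082, 2093, 2099, 2105, 2111 — 12 in total.

12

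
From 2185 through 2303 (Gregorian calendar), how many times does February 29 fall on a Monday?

Leap years in 2185–2303: 27 of them.
Feb 29 weekday advances by 5 (mod 7) from one leap year to the next four years later (or differs when a century non-leap intervenes).
Leap-day weekdays: 2188:Fri 2192:Wed 2196:Mon✓ 2204:Wed 2208:Mon✓ 2212:Sat 2216:Thu 2220:Tue 2224:Sun 2228:Fri 2232:Wed 2236:Mon✓ 2240:Sat 2244:Thu 2248:Tue 2252:Sun 2256:Fri 2260:Wed 2264:Mon✓ 2268:Sat 2272:Thu 2276:Tue 2280:Sun 2284:Fri 2288:Wed 2292:Mon✓ 2296:Sat
Monday: 2196, 2208, 2236, 2264, 2292 → 5.

5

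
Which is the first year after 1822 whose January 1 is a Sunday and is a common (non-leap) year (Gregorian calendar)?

Jan 1 advances by 2 weekdays after a leap year and by 1 after a common year.
1822: Jan 1 is Tuesday.
1823: Wednesday
1824: Thursday (leap)
1825: Saturday
1826: Sunday
1826 begins on a Sunday and is a common year.

1826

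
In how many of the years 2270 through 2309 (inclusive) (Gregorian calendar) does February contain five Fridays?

1

February has 28 days (29 in leap years); it has five Fridays when Friday falls among the first (month-length − 28) days — i.e. when February 1 is Friday in a leap year (never in a common year).
February 1 by year: 2270:Tue 2271:Wed 2272:Thu 2273:Sat 2274:Sun 2275:Mon 2276:Tue 2277:Thu 2278:Fri 2279:Sat 2280:Sun 2281:Tue 2282:Wed 2283:Thu 2284:Fri✓ …(10 more)… 2295:Fri 2296:Sat 2297:Mon 2298:Tue 2299:Wed 2300:Thu 2301:Fri 2302:Sat 2303:Sun 2304:Mon 2305:Wed 2306:Thu 2307:Fri 2308:Sat 2309:Mon
Years with five Fridays: 2284 → 1.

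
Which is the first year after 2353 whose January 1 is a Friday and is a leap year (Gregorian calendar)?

Jan 1 advances by 2 weekdays after a leap year and by 1 after a common year.
2353: Jan 1 is Thursday.
2354: Friday
2355: Saturday
2356: Sunday (leap)
2357: Tuesday
2358: Wednesday
2359: Thursday
2360: Friday (leap)
2360 begins on a Friday and is a leap year.

2360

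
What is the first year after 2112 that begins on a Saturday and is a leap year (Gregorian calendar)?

2124

Jan 1 advances by 2 weekdays after a leap year and by 1 after a common year.
2112: Jan 1 is Friday (leap).
2113: Sunday
2114: Monday
2115: Tuesday
2116: Wednesday (leap)
2117: Friday
2118: Saturday
2119: Sunday
2120: Monday (leap)
2121: Wednesday
2122: Thursday
2123: Friday
2124: Saturday (leap)
2124 begins on a Saturday and is a leap year.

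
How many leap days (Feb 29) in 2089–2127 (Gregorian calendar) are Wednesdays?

Leap years in 2089–2127: 8 of them.
Feb 29 weekday advances by 5 (mod 7) from one leap year to the next four years later (or differs when a century non-leap intervenes).
Leap-day weekdays: 2092:Fri 2096:Wed✓ 2104:Fri 2108:Wed✓ 2112:Mon 2116:Sat 2120:Thu 2124:Tue
Wednesday: 2096, 2108 → 2.

2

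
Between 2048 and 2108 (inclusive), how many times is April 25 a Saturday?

Track April 25's weekday year by year (advancing +1, or +2 across a Feb 29):
  2048: Sat ✓  2049: Sun (+1)  2050: Mon (+1)  2051: Tue (+1)  2052: Thu (+2)
  2053: Fri (+1)  2054: Sat (+1) ✓  2055: Sun (+1)  2056: Tue (+2)  2057: Wed (+1)
  2058: Thu (+1)  2059: Fri (+1)  2060: Sun (+2)  2061: Mon (+1)  … (33 more years) …
  2095: Mon (+1)  2096: Wed (+2)  2097: Thu (+1)  2098: Fri (+1)  2099: Sat (+1) ✓
  2100: Sun (+1)  2101: Mon (+1)  2102: Tue (+1)  2103: Wed (+1)  2104: Fri (+2)
  2105: Sat (+1) ✓  2106: Sun (+1)  2107: Mon (+1)  2108: Wed (+2)
Saturday years: 2048, 2054, 2065, 2071, 2076, 2082, 2093, 2099, 2105 — 9 in total.

9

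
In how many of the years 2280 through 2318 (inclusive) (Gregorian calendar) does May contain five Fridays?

16

May has 31 days; it has five Fridays when Friday falls among the first (month-length − 28) days — i.e. when May 1 is one of Friday/Thursday/Wednesday.
May 1 by year: 2280:Sat 2281:Sun 2282:Mon 2283:Tue 2284:Thu✓ 2285:Fri✓ 2286:Sat 2287:Sun 2288:Tue 2289:Wed✓ 2290:Thu✓ 2291:Fri✓ 2292:Sun 2293:Mon 2294:Tue …(9 more)… 2304:Sun 2305:Mon 2306:Tue 2307:Wed✓ 2308:Fri✓ 2309:Sat 2310:Sun 2311:Mon 2312:Wed✓ 2313:Thu✓ 2314:Fri✓ 2315:Sat 2316:Mon 2317:Tue 2318:Wed✓
Years with five Fridays: 2284, 2285, 2289, 2290, 2291, 2295, 2296, 2301, 2302, 2303, 2307, 2308, 2312, 2313, 2314, 2318 → 16.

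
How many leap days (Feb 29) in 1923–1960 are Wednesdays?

Leap years in 1923–1960: 10 of them.
Feb 29 weekday advances by 5 (mod 7) from one leap year to the next four years later (or differs when a century non-leap intervenes).
Leap-day weekdays: 1924:Fri 1928:Wed✓ 1932:Mon 1936:Sat 1940:Thu 1944:Tue 1948:Sun 1952:Fri 1956:Wed✓ 1960:Mon
Wednesday: 1928, 1956 → 2.

2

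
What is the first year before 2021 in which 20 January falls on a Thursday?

From one year to the next, a fixed date's weekday advances by 1, or by 2 when a Feb 29 lies between the two dates.
2021: January 20 is Wednesday.
2020: Monday (−2)
2019: Sunday (−1)
2018: Saturday (−1)
2017: Friday (−1)
2016: Wednesday (−2)
2015: Tuesday (−1)
2014: Monday (−1)
2013: Sunday (−1)
2012: Friday (−2)
2011: Thursday (−1)
20 January falls on a Thursday in 2011.

2011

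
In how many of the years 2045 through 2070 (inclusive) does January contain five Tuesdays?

January has 31 days; it has five Tuesdays when Tuesday falls among the first (month-length − 28) days — i.e. when January 1 is one of Tuesday/Monday/Sunday.
January 1 by year: 2045:Sun✓ 2046:Mon✓ 2047:Tue✓ 2048:Wed 2049:Fri 2050:Sat 2051:Sun✓ 2052:Mon✓ 2053:Wed 2054:Thu 2055:Fri 2056:Sat 2057:Mon✓ 2058:Tue✓ 2059:Wed 2060:Thu 2061:Sat 2062:Sun✓ 2063:Mon✓ 2064:Tue✓ 2065:Thu 2066:Fri 2067:Sat 2068:Sun✓ 2069:Tue✓ 2070:Wed
Years with five Tuesdays: 2045, 2046, 2047, 2051, 2052, 2057, 2058, 2062, 2063, 2064, 2068, 2069 → 12.

12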